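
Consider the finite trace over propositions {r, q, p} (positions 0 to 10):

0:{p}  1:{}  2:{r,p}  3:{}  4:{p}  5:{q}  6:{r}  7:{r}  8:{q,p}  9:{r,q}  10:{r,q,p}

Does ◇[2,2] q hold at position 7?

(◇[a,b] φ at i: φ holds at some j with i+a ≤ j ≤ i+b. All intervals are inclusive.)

Check q at each j in [9,9]:
  j=9: true
Found at j=9 → formula holds.

Holds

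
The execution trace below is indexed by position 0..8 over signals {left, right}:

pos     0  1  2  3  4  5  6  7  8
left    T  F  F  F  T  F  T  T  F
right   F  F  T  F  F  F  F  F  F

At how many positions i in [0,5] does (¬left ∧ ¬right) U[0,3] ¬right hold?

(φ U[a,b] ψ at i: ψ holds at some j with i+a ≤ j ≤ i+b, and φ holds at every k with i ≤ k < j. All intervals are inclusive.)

5

Evaluate at each i in [0,5]:
  i=0: ✓ (rhs at j=0)
  i=1: ✓ (rhs at j=1)
  i=2: ✗ (lhs fails at k=2 before rhs at j=3)
  i=3: ✓ (rhs at j=3)
  i=4: ✓ (rhs at j=4)
  i=5: ✓ (rhs at j=5)
Positions where it holds: {0, 1, 3, 4, 5} → 5.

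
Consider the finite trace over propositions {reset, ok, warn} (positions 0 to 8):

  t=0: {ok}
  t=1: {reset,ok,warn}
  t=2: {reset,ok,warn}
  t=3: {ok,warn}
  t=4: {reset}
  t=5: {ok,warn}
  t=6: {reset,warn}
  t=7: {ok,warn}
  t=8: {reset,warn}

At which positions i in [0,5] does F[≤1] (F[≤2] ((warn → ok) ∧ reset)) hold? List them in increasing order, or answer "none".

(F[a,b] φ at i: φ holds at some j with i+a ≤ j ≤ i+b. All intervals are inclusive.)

Evaluate at each i in [0,5]:
  i=0: ✓ (witness j=0)
  i=1: ✓ (witness j=1)
  i=2: ✓ (witness j=2)
  i=3: ✓ (witness j=3)
  i=4: ✓ (witness j=4)
  i=5: ✗ (none in [5,6])

0, 1, 2, 3, 4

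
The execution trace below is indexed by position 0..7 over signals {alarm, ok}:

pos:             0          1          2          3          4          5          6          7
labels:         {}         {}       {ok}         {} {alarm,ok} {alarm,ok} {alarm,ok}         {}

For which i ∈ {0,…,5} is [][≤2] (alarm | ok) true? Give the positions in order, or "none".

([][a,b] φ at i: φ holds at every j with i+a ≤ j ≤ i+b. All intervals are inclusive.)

4

Evaluate at each i in [0,5]:
  i=0: ✗ (fails at j=0)
  i=1: ✗ (fails at j=1)
  i=2: ✗ (fails at j=3)
  i=3: ✗ (fails at j=3)
  i=4: ✓ (all of [4,6])
  i=5: ✗ (fails at j=7)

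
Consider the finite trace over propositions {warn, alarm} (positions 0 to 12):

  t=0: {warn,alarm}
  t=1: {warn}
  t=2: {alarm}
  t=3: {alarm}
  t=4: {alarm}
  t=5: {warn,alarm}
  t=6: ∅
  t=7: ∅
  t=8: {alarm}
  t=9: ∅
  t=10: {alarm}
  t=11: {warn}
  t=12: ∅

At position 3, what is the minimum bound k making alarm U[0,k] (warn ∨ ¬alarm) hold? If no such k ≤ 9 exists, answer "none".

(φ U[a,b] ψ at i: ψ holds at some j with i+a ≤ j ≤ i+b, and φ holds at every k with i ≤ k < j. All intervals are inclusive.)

Need earliest j ≥ 3 with (warn ∨ ¬alarm), and alarm at every k in [3,j-1].
  j=3: rhs fails.
  j=4: rhs fails.
  j=5: rhs holds; lhs holds on [3,4]. k = 2.

2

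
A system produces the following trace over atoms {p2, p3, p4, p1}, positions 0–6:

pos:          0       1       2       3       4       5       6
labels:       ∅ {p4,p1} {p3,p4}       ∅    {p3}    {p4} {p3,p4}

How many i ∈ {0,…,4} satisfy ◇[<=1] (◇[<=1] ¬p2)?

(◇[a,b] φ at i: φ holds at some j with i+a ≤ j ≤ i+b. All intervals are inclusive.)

5

Evaluate at each i in [0,4]:
  i=0: ✓ (witness j=0)
  i=1: ✓ (witness j=1)
  i=2: ✓ (witness j=2)
  i=3: ✓ (witness j=3)
  i=4: ✓ (witness j=4)
Positions where it holds: {0, 1, 2, 3, 4} → 5.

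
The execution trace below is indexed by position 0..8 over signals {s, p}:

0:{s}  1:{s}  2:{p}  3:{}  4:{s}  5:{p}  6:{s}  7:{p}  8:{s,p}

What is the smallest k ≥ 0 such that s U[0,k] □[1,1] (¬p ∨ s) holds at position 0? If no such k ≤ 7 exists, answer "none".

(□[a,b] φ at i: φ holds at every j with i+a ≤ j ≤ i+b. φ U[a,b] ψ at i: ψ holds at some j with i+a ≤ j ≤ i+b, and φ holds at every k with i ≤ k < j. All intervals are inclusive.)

0

Need earliest j ≥ 0 with □[1,1] (¬p ∨ s), and s at every k in [0,j-1].
  j=0: rhs holds (empty prefix). k = 0.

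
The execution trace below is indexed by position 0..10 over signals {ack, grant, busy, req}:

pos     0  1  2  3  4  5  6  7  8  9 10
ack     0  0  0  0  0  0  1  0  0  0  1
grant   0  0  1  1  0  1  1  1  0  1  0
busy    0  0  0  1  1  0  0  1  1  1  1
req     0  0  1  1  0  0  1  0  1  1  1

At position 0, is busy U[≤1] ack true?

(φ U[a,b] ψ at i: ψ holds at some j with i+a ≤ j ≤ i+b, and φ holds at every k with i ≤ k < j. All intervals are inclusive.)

Need some j in [0,1] with ack, and busy at every k in [0,j-1].
  j=0: ack false.
  j=1: ack false.
No j in the window works → until fails.

False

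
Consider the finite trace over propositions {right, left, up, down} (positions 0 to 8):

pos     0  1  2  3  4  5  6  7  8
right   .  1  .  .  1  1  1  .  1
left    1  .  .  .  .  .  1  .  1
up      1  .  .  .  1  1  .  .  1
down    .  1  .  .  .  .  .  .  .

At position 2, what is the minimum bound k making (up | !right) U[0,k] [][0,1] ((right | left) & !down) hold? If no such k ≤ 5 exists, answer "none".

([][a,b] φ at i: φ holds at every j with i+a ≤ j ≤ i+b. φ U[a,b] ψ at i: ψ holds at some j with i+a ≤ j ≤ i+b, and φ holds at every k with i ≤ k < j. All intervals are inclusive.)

Need earliest j ≥ 2 with [][0,1] ((right | left) & !down), and (up | !right) at every k in [2,j-1].
  j=2: rhs fails.
  j=3: rhs fails.
  j=4: rhs holds; lhs holds on [2,3]. k = 2.

2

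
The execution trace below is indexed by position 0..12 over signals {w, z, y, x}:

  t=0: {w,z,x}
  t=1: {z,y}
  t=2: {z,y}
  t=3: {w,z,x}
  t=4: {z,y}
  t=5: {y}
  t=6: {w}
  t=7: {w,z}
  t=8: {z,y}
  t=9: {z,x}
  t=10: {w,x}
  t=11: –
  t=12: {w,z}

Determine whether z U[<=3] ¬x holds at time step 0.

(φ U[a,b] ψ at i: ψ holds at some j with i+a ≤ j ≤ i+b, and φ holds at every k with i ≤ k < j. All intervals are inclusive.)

Yes

Need some j in [0,3] with ¬x, and z at every k in [0,j-1].
  j=0: ¬x false.
  j=1: ¬x holds; z holds at every k in [0,0] → satisfied.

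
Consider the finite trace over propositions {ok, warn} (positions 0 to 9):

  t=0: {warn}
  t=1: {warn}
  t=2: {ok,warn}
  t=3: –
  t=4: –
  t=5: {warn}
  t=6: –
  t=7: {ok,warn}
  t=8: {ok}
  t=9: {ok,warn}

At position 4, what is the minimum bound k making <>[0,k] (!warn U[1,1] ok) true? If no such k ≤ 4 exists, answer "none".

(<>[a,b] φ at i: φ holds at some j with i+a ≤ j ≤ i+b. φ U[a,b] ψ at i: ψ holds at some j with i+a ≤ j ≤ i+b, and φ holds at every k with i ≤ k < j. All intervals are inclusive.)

Scan j = 4,5,… for (!warn U[1,1] ok):
  j=4: fails
  j=5: fails
  j=6: holds
First hit at j=6, so smallest k = 6-4 = 2.

2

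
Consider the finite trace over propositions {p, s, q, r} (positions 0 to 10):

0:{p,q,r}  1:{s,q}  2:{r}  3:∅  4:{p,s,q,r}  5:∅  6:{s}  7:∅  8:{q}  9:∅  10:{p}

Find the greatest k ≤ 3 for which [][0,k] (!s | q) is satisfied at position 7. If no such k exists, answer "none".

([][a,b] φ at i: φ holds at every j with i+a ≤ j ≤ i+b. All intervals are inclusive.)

(!s | q) must hold from j=7 onward; find where it first fails.
  j=7: holds
  j=8: holds
  j=9: holds
  j=10: holds
Holds through j=10; largest k = 3.

3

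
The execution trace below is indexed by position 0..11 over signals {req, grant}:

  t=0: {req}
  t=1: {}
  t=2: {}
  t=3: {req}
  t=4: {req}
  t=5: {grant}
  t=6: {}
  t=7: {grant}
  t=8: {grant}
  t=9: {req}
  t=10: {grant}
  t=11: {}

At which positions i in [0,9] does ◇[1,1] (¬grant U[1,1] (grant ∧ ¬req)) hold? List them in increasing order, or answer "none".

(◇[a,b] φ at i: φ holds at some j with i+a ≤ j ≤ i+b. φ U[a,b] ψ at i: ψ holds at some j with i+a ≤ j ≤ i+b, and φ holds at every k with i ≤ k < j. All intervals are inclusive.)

3, 5, 8

Evaluate at each i in [0,9]:
  i=0: ✗ (none in [1,1])
  i=1: ✗ (none in [2,2])
  i=2: ✗ (none in [3,3])
  i=3: ✓ (witness j=4)
  i=4: ✗ (none in [5,5])
  i=5: ✓ (witness j=6)
  i=6: ✗ (none in [7,7])
  i=7: ✗ (none in [8,8])
  i=8: ✓ (witness j=9)
  i=9: ✗ (none in [10,10])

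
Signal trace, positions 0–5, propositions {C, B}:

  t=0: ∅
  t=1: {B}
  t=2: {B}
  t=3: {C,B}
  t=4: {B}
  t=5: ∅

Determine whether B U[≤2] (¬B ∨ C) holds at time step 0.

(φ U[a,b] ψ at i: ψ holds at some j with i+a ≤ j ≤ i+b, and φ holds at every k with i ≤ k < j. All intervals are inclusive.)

Need some j in [0,2] with (¬B ∨ C), and B at every k in [0,j-1].
  j=0: (¬B ∨ C) holds; no prefix to check → satisfied.

Holds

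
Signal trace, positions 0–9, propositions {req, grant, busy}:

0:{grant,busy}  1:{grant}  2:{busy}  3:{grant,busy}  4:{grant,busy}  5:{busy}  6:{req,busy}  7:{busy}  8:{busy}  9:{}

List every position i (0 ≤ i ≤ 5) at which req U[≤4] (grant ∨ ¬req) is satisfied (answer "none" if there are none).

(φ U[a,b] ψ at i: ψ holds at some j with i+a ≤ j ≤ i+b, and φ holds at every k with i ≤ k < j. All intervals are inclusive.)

Evaluate at each i in [0,5]:
  i=0: ✓ (rhs at j=0)
  i=1: ✓ (rhs at j=1)
  i=2: ✓ (rhs at j=2)
  i=3: ✓ (rhs at j=3)
  i=4: ✓ (rhs at j=4)
  i=5: ✓ (rhs at j=5)

0, 1, 2, 3, 4, 5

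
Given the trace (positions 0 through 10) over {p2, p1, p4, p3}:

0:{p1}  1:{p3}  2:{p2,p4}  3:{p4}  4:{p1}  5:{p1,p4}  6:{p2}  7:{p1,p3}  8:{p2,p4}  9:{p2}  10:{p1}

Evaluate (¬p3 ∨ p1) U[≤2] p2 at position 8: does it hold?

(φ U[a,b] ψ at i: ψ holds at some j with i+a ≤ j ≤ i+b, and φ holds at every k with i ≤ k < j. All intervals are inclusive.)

True

Need some j in [8,10] with p2, and (¬p3 ∨ p1) at every k in [8,j-1].
  j=8: p2 holds; no prefix to check → satisfied.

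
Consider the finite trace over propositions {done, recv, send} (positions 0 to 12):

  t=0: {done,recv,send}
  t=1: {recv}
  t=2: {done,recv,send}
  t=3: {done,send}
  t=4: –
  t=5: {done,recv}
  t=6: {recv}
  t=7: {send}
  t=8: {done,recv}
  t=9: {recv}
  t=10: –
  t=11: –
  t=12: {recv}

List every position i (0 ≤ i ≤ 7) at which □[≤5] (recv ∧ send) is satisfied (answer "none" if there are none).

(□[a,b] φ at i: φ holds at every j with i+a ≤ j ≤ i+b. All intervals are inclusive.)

Evaluate at each i in [0,7]:
  i=0: ✗ (fails at j=1)
  i=1: ✗ (fails at j=1)
  i=2: ✗ (fails at j=3)
  i=3: ✗ (fails at j=3)
  i=4: ✗ (fails at j=4)
  i=5: ✗ (fails at j=5)
  i=6: ✗ (fails at j=6)
  i=7: ✗ (fails at j=7)

none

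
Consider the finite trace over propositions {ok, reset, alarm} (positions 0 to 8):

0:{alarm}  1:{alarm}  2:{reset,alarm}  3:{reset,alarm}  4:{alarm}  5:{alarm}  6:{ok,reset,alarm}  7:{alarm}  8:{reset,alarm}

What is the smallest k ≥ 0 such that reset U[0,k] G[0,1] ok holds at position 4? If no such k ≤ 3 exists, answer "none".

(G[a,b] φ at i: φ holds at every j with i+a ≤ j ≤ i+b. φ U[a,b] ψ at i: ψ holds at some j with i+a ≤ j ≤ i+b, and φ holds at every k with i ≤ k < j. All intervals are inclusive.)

Need earliest j ≥ 4 with G[0,1] ok, and reset at every k in [4,j-1].
  j=4: rhs fails.
  j=5: rhs fails.
  j=6: rhs fails.
  j=7: rhs fails.
No witness within the range → none.

none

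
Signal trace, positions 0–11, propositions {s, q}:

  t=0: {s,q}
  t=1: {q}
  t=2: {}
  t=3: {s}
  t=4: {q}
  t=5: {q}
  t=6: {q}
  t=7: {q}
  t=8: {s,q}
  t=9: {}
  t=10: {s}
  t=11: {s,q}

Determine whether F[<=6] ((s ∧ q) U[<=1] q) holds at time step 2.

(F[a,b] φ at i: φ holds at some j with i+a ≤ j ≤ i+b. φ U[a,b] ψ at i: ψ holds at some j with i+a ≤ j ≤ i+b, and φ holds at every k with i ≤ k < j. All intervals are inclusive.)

Holds

Check ((s ∧ q) U[<=1] q) at each j in [2,8]:
  j=2: fails
  j=3: fails
  j=4: holds
  j=5: holds
  j=6: holds
  j=7: holds
  j=8: holds
Found at j=4 → formula holds.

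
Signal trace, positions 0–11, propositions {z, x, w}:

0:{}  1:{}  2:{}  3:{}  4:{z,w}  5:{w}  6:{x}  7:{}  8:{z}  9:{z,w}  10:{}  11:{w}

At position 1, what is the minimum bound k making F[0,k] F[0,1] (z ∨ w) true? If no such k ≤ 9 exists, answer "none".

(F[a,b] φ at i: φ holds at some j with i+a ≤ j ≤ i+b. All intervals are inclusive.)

Scan j = 1,2,… for F[0,1] (z ∨ w):
  j=1: fails
  j=2: fails
  j=3: holds
First hit at j=3, so smallest k = 3-1 = 2.

2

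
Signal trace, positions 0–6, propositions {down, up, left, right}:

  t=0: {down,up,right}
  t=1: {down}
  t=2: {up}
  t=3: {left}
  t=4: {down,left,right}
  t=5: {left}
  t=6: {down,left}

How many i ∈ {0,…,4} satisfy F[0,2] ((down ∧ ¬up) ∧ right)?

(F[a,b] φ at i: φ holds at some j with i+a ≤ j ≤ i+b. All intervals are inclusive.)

3

Evaluate at each i in [0,4]:
  i=0: ✗ (none in [0,2])
  i=1: ✗ (none in [1,3])
  i=2: ✓ (witness j=4)
  i=3: ✓ (witness j=4)
  i=4: ✓ (witness j=4)
Positions where it holds: {2, 3, 4} → 3.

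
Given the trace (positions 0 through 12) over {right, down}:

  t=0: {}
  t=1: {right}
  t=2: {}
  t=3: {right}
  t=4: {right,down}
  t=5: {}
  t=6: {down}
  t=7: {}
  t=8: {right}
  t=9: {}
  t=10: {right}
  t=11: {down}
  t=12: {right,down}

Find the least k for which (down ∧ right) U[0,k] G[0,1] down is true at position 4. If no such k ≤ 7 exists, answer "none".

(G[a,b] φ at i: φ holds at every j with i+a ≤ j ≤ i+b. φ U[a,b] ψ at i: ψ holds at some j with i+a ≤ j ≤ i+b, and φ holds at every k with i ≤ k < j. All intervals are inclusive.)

Need earliest j ≥ 4 with G[0,1] down, and (down ∧ right) at every k in [4,j-1].
  j=4: rhs fails.
  j=5: rhs fails.
  j=6: rhs fails.
  j=7: rhs fails.
  j=8: rhs fails.
  j=9: rhs fails.
  j=10: rhs fails.
  j=11: rhs holds but lhs fails at k=5.
No witness within the range → none.

none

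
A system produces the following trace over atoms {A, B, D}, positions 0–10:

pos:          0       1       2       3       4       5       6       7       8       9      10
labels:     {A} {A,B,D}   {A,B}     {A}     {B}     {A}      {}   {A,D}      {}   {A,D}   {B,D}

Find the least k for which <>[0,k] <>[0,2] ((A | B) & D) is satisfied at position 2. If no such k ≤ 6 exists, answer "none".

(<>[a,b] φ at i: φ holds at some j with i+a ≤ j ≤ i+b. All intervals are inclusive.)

Scan j = 2,3,… for <>[0,2] ((A | B) & D):
  j=2: fails
  j=3: fails
  j=4: fails
  j=5: holds
First hit at j=5, so smallest k = 5-2 = 3.

3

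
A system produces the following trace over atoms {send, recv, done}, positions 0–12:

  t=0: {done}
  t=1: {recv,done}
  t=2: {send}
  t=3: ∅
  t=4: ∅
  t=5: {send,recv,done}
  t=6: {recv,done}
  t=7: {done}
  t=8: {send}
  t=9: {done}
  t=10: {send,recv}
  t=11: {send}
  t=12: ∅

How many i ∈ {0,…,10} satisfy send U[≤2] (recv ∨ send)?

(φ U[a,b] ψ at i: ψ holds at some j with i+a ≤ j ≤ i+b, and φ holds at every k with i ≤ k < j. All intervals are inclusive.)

6

Evaluate at each i in [0,10]:
  i=0: ✗ (lhs fails at k=0 before rhs at j=1)
  i=1: ✓ (rhs at j=1)
  i=2: ✓ (rhs at j=2)
  i=3: ✗ (lhs fails at k=3 before rhs at j=5)
  i=4: ✗ (lhs fails at k=4 before rhs at j=5)
  i=5: ✓ (rhs at j=5)
  i=6: ✓ (rhs at j=6)
  i=7: ✗ (lhs fails at k=7 before rhs at j=8)
  i=8: ✓ (rhs at j=8)
  i=9: ✗ (lhs fails at k=9 before rhs at j=10)
  i=10: ✓ (rhs at j=10)
Positions where it holds: {1, 2, 5, 6, 8, 10} → 6.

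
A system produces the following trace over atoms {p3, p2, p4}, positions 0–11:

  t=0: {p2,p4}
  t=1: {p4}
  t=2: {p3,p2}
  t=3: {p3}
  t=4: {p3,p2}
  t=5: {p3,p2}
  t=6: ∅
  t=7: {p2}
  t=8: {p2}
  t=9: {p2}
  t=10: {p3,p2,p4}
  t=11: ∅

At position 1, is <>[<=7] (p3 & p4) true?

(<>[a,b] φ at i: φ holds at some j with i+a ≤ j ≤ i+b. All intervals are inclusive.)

Check (p3 & p4) at each j in [1,8]:
  j=1: false
  j=2: false
  j=3: false
  j=4: false
  j=5: false
  j=6: false
  j=7: false
  j=8: false
No position in the window satisfies it → formula fails.

False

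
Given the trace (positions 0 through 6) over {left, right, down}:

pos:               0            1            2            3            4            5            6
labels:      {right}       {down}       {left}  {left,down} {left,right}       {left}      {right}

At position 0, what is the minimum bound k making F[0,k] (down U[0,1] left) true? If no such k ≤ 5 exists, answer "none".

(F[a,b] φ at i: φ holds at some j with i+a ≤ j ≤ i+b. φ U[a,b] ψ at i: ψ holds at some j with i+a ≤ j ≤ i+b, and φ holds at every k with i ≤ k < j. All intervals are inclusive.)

Scan j = 0,1,… for (down U[0,1] left):
  j=0: fails
  j=1: holds
First hit at j=1, so smallest k = 1-0 = 1.

1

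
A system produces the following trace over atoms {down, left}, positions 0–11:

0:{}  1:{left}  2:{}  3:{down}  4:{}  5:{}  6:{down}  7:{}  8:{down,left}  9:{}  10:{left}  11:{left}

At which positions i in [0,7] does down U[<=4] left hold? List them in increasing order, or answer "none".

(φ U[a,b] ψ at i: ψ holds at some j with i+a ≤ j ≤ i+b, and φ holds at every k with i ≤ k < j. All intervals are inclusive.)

Evaluate at each i in [0,7]:
  i=0: ✗ (lhs fails at k=0 before rhs at j=1)
  i=1: ✓ (rhs at j=1)
  i=2: ✗ (no rhs in [2,6])
  i=3: ✗ (no rhs in [3,7])
  i=4: ✗ (lhs fails at k=4 before rhs at j=8)
  i=5: ✗ (lhs fails at k=5 before rhs at j=8)
  i=6: ✗ (lhs fails at k=7 before rhs at j=8)
  i=7: ✗ (lhs fails at k=7 before rhs at j=8)

1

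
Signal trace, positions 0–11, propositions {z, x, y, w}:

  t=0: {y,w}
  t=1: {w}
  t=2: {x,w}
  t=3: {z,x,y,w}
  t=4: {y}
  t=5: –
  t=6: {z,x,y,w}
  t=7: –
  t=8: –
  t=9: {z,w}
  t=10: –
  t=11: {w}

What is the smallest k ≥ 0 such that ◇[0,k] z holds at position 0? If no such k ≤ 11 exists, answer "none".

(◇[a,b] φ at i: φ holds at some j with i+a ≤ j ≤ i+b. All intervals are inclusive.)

3

Scan j = 0,1,… for z:
  j=0: fails
  j=1: fails
  j=2: fails
  j=3: holds
First hit at j=3, so smallest k = 3-0 = 3.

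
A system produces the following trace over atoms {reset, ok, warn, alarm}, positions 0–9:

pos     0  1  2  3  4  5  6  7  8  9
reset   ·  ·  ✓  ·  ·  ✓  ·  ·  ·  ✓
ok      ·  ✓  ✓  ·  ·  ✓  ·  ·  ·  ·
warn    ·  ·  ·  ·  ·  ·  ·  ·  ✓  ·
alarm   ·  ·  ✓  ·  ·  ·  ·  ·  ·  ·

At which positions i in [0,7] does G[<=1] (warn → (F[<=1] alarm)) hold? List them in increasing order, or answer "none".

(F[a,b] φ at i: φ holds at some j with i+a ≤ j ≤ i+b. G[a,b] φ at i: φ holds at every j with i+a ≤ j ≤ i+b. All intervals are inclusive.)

Evaluate at each i in [0,7]:
  i=0: ✓ (all of [0,1])
  i=1: ✓ (all of [1,2])
  i=2: ✓ (all of [2,3])
  i=3: ✓ (all of [3,4])
  i=4: ✓ (all of [4,5])
  i=5: ✓ (all of [5,6])
  i=6: ✓ (all of [6,7])
  i=7: ✗ (fails at j=8)

0, 1, 2, 3, 4, 5, 6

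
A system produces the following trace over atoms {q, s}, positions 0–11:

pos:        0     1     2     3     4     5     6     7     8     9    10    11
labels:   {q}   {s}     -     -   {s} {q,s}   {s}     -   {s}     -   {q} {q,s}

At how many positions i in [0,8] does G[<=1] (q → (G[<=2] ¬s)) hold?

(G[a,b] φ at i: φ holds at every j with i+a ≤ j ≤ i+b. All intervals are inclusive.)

Evaluate at each i in [0,8]:
  i=0: ✗ (fails at j=0)
  i=1: ✓ (all of [1,2])
  i=2: ✓ (all of [2,3])
  i=3: ✓ (all of [3,4])
  i=4: ✗ (fails at j=5)
  i=5: ✗ (fails at j=5)
  i=6: ✓ (all of [6,7])
  i=7: ✓ (all of [7,8])
  i=8: ✓ (all of [8,9])
Positions where it holds: {1, 2, 3, 6, 7, 8} → 6.

6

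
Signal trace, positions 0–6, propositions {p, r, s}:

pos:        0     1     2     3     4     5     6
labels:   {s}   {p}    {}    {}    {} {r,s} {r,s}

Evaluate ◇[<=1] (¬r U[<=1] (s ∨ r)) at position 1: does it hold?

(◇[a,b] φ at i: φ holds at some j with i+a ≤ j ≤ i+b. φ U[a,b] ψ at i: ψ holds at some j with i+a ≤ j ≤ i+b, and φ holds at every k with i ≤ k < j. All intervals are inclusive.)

Does not hold

Check (¬r U[<=1] (s ∨ r)) at each j in [1,2]:
  j=1: fails
  j=2: fails
No position in the window satisfies it → formula fails.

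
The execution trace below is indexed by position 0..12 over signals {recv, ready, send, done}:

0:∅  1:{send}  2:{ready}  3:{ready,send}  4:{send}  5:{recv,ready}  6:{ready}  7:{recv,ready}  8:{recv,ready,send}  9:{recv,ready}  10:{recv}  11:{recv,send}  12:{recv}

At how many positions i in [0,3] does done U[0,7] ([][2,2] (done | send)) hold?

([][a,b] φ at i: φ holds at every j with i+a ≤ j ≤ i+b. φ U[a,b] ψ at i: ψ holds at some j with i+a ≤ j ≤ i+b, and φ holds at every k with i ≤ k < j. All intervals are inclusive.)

2

Evaluate at each i in [0,3]:
  i=0: ✗ (lhs fails at k=0 before rhs at j=1)
  i=1: ✓ (rhs at j=1)
  i=2: ✓ (rhs at j=2)
  i=3: ✗ (lhs fails at k=3 before rhs at j=6)
Positions where it holds: {1, 2} → 2.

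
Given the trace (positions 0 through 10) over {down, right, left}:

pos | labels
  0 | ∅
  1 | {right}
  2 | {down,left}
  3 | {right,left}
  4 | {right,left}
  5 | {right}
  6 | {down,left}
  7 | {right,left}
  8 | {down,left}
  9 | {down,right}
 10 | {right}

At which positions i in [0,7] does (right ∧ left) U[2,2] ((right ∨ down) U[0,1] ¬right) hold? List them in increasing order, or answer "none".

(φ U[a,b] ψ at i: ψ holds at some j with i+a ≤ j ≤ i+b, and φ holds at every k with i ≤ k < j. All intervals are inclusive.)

3

Evaluate at each i in [0,7]:
  i=0: ✗ (lhs fails at k=0 before rhs at j=2)
  i=1: ✗ (no rhs in [3,3])
  i=2: ✗ (no rhs in [4,4])
  i=3: ✓ (rhs at j=5; lhs holds on [3,4])
  i=4: ✗ (lhs fails at k=5 before rhs at j=6)
  i=5: ✗ (lhs fails at k=5 before rhs at j=7)
  i=6: ✗ (lhs fails at k=6 before rhs at j=8)
  i=7: ✗ (no rhs in [9,9])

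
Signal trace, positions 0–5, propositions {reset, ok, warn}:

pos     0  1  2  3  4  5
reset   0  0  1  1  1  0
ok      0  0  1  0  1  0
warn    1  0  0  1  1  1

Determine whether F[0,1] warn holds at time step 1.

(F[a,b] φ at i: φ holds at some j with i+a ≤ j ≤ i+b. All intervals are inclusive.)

Check warn at each j in [1,2]:
  j=1: false
  j=2: false
No position in the window satisfies it → formula fails.

Does not hold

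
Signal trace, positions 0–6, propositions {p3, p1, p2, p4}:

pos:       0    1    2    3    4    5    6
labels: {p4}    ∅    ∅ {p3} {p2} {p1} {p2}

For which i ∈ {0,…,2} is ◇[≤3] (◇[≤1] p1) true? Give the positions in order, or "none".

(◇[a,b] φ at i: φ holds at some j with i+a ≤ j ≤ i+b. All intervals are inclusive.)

Evaluate at each i in [0,2]:
  i=0: ✗ (none in [0,3])
  i=1: ✓ (witness j=4)
  i=2: ✓ (witness j=4)

1, 2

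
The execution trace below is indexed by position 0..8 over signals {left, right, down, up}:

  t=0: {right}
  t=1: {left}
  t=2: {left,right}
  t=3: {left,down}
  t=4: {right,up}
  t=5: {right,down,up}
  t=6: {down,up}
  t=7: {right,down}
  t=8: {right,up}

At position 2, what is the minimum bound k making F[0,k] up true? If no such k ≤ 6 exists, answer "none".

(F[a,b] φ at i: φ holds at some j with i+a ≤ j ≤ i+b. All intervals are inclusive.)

Scan j = 2,3,… for up:
  j=2: fails
  j=3: fails
  j=4: holds
First hit at j=4, so smallest k = 4-2 = 2.

2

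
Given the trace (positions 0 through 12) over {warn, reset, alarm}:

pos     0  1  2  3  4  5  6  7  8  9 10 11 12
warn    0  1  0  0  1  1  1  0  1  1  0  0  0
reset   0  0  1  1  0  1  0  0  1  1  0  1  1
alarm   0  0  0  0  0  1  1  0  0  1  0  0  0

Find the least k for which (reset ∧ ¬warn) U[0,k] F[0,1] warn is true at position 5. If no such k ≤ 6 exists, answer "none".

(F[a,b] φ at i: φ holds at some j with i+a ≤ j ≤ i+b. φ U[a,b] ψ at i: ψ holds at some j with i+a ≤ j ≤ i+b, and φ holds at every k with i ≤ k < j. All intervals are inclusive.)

0

Need earliest j ≥ 5 with F[0,1] warn, and (reset ∧ ¬warn) at every k in [5,j-1].
  j=5: rhs holds (empty prefix). k = 0.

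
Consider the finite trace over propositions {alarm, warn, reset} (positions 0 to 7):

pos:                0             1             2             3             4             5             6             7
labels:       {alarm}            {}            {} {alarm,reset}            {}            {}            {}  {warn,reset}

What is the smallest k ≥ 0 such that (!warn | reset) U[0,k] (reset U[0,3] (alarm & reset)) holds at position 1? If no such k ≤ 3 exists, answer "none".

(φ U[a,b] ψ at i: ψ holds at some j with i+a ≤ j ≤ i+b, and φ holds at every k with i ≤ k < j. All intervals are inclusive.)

2

Need earliest j ≥ 1 with (reset U[0,3] (alarm & reset)), and (!warn | reset) at every k in [1,j-1].
  j=1: rhs fails.
  j=2: rhs fails.
  j=3: rhs holds; lhs holds on [1,2]. k = 2.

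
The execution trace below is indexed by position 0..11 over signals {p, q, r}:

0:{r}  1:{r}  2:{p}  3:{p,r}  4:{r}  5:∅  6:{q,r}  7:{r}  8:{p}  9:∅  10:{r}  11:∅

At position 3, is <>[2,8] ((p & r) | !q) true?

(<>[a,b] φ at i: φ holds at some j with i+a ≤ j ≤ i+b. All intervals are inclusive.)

True

Check ((p & r) | !q) at each j in [5,11]:
  j=5: true
  j=6: false
  j=7: true
  j=8: true
  j=9: true
  j=10: true
  j=11: true
Found at j=5 → formula holds.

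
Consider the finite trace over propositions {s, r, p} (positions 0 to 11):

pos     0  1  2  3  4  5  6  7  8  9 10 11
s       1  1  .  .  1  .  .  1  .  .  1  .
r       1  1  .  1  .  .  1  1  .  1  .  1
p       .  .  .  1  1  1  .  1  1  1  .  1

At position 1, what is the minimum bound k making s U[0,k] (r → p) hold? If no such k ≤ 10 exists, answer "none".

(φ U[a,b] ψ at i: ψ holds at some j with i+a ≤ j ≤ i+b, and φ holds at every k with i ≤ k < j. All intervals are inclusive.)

Need earliest j ≥ 1 with (r → p), and s at every k in [1,j-1].
  j=1: rhs fails.
  j=2: rhs holds; lhs holds on [1,1]. k = 1.

1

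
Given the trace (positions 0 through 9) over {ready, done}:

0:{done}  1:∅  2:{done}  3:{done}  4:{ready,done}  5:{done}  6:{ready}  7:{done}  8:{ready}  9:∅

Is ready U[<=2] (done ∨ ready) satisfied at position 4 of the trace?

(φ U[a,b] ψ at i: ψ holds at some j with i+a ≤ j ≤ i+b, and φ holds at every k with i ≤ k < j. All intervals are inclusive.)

Yes

Need some j in [4,6] with (done ∨ ready), and ready at every k in [4,j-1].
  j=4: (done ∨ ready) holds; no prefix to check → satisfied.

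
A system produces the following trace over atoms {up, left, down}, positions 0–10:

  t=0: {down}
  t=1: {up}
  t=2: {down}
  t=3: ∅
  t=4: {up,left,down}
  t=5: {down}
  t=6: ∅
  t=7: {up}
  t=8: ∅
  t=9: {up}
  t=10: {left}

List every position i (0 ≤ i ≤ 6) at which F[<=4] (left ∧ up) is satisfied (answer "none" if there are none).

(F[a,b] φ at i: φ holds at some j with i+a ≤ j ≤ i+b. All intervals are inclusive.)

0, 1, 2, 3, 4

Evaluate at each i in [0,6]:
  i=0: ✓ (witness j=4)
  i=1: ✓ (witness j=4)
  i=2: ✓ (witness j=4)
  i=3: ✓ (witness j=4)
  i=4: ✓ (witness j=4)
  i=5: ✗ (none in [5,9])
  i=6: ✗ (none in [6,10])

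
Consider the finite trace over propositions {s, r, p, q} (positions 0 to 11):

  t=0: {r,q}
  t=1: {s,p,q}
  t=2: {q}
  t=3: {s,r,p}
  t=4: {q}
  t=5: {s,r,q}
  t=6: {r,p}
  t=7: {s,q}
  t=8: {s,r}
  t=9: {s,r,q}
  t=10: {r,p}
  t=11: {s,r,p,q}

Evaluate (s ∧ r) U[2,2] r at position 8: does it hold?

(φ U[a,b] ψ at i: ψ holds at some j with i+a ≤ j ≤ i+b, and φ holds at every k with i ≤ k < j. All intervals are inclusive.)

Need some j in [10,10] with r, and (s ∧ r) at every k in [8,j-1].
  j=10: r holds; (s ∧ r) holds at every k in [8,9] → satisfied.

Yes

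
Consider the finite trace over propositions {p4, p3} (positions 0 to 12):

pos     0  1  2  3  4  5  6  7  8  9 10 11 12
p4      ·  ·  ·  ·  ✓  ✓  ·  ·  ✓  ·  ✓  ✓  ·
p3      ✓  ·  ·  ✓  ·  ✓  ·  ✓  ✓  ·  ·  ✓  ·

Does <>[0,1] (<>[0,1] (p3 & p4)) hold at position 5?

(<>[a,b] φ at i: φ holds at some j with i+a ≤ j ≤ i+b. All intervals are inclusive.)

Check <>[0,1] (p3 & p4) at each j in [5,6]:
  j=5: holds (witness at 5)
  j=6: fails (none in [6,7])
Found at j=5 → formula holds.

Holds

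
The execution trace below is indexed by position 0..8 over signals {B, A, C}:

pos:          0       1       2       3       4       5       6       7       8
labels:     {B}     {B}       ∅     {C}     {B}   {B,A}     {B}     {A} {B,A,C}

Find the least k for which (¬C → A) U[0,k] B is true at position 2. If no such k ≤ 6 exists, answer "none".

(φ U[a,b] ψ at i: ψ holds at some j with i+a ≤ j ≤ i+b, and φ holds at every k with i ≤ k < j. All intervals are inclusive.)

Need earliest j ≥ 2 with B, and (¬C → A) at every k in [2,j-1].
  j=2: rhs fails.
  j=3: rhs fails.
  j=4: rhs holds but lhs fails at k=2.
  j=5: rhs holds but lhs fails at k=2.
  j=6: rhs holds but lhs fails at k=2.
  j=7: rhs fails.
  j=8: rhs holds but lhs fails at k=2.
No witness within the range → none.

none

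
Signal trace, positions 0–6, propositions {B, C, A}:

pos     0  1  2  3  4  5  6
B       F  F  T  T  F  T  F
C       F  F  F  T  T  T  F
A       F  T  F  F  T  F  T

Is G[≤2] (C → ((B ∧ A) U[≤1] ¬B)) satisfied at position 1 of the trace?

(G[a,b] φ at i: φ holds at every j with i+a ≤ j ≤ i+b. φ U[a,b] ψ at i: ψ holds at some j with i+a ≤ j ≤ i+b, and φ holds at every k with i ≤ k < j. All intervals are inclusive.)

Check (C → ((B ∧ A) U[≤1] ¬B)) at every j in [1,3]:
  j=1: antecedent false → ✓
  j=2: antecedent false → ✓
  j=3: antecedent true; consequent fails → ✗
Fails at j=3 → formula fails.

Does not hold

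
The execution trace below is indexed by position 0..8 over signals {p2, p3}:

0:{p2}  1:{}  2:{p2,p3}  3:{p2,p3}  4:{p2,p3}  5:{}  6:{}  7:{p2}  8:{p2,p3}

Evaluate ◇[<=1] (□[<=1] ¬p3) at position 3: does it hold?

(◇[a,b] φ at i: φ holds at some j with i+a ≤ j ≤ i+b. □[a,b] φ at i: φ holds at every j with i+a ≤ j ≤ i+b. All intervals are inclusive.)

Check □[<=1] ¬p3 at each j in [3,4]:
  j=3: fails at 3
  j=4: fails at 4
No position in the window satisfies it → formula fails.

No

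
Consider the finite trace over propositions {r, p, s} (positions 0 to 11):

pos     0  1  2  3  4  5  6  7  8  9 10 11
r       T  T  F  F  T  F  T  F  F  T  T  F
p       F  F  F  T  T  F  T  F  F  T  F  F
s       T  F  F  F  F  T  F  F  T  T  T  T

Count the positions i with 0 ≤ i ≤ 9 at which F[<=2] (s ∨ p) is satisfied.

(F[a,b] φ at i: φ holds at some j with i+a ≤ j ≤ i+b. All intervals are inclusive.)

Evaluate at each i in [0,9]:
  i=0: ✓ (witness j=0)
  i=1: ✓ (witness j=3)
  i=2: ✓ (witness j=3)
  i=3: ✓ (witness j=3)
  i=4: ✓ (witness j=4)
  i=5: ✓ (witness j=5)
  i=6: ✓ (witness j=6)
  i=7: ✓ (witness j=8)
  i=8: ✓ (witness j=8)
  i=9: ✓ (witness j=9)
Positions where it holds: {0, 1, 2, 3, 4, 5, 6, 7, 8, 9} → 10.

10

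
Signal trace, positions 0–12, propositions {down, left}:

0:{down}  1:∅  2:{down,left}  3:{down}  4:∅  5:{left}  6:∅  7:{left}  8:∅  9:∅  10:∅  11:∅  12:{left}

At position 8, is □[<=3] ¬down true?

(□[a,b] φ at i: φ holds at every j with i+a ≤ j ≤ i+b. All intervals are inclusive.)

Holds

Check ¬down at every j in [8,11]:
  j=8: true
  j=9: true
  j=10: true
  j=11: true
All positions satisfy it → formula holds.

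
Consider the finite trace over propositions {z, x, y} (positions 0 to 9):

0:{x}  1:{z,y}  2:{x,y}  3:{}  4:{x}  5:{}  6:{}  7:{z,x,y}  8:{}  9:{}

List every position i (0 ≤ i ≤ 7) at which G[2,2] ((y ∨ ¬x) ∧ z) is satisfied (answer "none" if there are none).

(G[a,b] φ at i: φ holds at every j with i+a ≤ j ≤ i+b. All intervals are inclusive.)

5

Evaluate at each i in [0,7]:
  i=0: ✗ (fails at j=2)
  i=1: ✗ (fails at j=3)
  i=2: ✗ (fails at j=4)
  i=3: ✗ (fails at j=5)
  i=4: ✗ (fails at j=6)
  i=5: ✓ (all of [7,7])
  i=6: ✗ (fails at j=8)
  i=7: ✗ (fails at j=9)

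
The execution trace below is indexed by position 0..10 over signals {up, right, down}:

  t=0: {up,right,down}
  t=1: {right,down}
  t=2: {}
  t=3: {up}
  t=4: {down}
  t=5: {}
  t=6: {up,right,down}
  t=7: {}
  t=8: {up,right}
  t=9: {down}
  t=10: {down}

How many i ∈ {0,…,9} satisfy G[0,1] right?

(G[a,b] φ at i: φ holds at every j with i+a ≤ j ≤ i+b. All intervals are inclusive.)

1

Evaluate at each i in [0,9]:
  i=0: ✓ (all of [0,1])
  i=1: ✗ (fails at j=2)
  i=2: ✗ (fails at j=2)
  i=3: ✗ (fails at j=3)
  i=4: ✗ (fails at j=4)
  i=5: ✗ (fails at j=5)
  i=6: ✗ (fails at j=7)
  i=7: ✗ (fails at j=7)
  i=8: ✗ (fails at j=9)
  i=9: ✗ (fails at j=9)
Positions where it holds: {0} → 1.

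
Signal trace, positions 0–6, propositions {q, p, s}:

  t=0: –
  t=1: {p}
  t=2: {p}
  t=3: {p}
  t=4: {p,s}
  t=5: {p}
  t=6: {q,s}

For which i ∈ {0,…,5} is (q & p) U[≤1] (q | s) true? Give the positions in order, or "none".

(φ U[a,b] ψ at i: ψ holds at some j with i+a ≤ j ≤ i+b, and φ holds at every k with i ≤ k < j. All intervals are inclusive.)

Evaluate at each i in [0,5]:
  i=0: ✗ (no rhs in [0,1])
  i=1: ✗ (no rhs in [1,2])
  i=2: ✗ (no rhs in [2,3])
  i=3: ✗ (lhs fails at k=3 before rhs at j=4)
  i=4: ✓ (rhs at j=4)
  i=5: ✗ (lhs fails at k=5 before rhs at j=6)

4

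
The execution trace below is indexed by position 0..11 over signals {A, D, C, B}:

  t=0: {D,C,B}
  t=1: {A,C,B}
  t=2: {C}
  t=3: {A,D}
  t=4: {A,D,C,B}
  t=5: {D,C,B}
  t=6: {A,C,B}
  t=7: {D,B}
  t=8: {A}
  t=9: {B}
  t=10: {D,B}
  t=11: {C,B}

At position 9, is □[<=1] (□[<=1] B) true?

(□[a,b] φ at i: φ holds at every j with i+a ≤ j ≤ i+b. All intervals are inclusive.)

Check □[<=1] B at every j in [9,10]:
  j=9: holds on [9,10]
  j=10: holds on [10,11]
All positions satisfy it → formula holds.

Yes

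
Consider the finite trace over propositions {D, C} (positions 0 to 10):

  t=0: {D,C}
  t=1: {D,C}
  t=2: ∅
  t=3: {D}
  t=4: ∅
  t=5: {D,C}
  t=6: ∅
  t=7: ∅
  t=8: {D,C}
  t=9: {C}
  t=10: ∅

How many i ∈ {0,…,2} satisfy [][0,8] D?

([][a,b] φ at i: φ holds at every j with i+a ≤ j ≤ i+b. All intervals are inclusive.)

0

Evaluate at each i in [0,2]:
  i=0: ✗ (fails at j=2)
  i=1: ✗ (fails at j=2)
  i=2: ✗ (fails at j=2)
Positions where it holds: {} → 0.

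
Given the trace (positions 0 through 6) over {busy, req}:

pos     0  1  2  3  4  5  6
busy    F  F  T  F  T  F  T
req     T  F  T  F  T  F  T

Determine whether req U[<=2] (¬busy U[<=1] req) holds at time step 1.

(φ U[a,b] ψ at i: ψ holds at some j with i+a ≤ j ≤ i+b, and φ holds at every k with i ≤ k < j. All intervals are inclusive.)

Need some j in [1,3] with (¬busy U[<=1] req), and req at every k in [1,j-1].
  j=1: (¬busy U[<=1] req) holds; no prefix to check → satisfied.

Yes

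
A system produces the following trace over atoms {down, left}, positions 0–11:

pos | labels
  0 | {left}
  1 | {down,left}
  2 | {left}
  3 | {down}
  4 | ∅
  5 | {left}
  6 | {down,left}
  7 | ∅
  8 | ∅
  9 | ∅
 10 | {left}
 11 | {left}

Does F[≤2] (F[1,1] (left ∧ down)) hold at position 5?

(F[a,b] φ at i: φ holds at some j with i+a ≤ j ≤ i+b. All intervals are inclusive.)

Check F[1,1] (left ∧ down) at each j in [5,7]:
  j=5: holds (witness at 6)
  j=6: fails (none in [7,7])
  j=7: fails (none in [8,8])
Found at j=5 → formula holds.

True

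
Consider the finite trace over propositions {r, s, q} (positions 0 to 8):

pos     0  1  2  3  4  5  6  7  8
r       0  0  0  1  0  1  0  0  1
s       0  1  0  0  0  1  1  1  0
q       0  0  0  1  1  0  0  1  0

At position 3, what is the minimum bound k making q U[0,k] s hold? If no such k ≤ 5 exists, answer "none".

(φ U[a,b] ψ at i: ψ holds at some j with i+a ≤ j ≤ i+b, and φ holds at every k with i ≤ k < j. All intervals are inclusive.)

2

Need earliest j ≥ 3 with s, and q at every k in [3,j-1].
  j=3: rhs fails.
  j=4: rhs fails.
  j=5: rhs holds; lhs holds on [3,4]. k = 2.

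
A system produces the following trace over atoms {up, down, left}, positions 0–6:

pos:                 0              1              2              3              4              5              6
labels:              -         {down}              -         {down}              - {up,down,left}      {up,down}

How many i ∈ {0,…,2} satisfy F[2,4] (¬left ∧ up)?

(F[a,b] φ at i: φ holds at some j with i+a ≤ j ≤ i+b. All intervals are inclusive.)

Evaluate at each i in [0,2]:
  i=0: ✗ (none in [2,4])
  i=1: ✗ (none in [3,5])
  i=2: ✓ (witness j=6)
Positions where it holds: {2} → 1.

1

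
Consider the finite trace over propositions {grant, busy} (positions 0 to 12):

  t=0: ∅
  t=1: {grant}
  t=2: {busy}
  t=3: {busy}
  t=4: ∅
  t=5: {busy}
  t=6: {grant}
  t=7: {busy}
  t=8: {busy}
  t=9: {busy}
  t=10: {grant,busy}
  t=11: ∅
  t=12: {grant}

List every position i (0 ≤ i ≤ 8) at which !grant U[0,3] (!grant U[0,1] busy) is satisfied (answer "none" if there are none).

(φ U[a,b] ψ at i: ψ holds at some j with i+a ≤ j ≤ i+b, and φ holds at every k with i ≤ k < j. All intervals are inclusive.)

2, 3, 4, 5, 7, 8

Evaluate at each i in [0,8]:
  i=0: ✗ (lhs fails at k=1 before rhs at j=2)
  i=1: ✗ (lhs fails at k=1 before rhs at j=2)
  i=2: ✓ (rhs at j=2)
  i=3: ✓ (rhs at j=3)
  i=4: ✓ (rhs at j=4)
  i=5: ✓ (rhs at j=5)
  i=6: ✗ (lhs fails at k=6 before rhs at j=7)
  i=7: ✓ (rhs at j=7)
  i=8: ✓ (rhs at j=8)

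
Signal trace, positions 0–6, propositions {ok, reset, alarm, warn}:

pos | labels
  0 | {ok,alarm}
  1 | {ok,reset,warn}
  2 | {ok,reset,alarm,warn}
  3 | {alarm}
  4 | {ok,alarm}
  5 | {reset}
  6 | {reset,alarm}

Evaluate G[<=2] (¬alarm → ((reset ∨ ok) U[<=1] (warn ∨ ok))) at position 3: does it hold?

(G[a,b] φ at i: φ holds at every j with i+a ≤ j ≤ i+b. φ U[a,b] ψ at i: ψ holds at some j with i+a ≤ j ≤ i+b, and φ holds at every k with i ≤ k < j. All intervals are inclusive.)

Check (¬alarm → ((reset ∨ ok) U[<=1] (warn ∨ ok))) at every j in [3,5]:
  j=3: antecedent false → ✓
  j=4: antecedent false → ✓
  j=5: antecedent true; consequent fails → ✗
Fails at j=5 → formula fails.

No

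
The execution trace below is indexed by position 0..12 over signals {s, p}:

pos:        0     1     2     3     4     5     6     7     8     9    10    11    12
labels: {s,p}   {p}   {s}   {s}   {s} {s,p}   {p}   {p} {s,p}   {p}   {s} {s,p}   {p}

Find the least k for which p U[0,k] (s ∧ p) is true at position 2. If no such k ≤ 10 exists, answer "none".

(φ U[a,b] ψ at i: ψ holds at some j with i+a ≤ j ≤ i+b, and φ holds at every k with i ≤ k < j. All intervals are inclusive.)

Need earliest j ≥ 2 with (s ∧ p), and p at every k in [2,j-1].
  j=2: rhs fails.
  j=3: rhs fails.
  j=4: rhs fails.
  j=5: rhs holds but lhs fails at k=2.
  j=6: rhs fails.
  j=7: rhs fails.
  j=8: rhs holds but lhs fails at k=2.
  j=9: rhs fails.
  j=10: rhs fails.
  j=11: rhs holds but lhs fails at k=2.
  j=12: rhs fails.
No witness within the range → none.

none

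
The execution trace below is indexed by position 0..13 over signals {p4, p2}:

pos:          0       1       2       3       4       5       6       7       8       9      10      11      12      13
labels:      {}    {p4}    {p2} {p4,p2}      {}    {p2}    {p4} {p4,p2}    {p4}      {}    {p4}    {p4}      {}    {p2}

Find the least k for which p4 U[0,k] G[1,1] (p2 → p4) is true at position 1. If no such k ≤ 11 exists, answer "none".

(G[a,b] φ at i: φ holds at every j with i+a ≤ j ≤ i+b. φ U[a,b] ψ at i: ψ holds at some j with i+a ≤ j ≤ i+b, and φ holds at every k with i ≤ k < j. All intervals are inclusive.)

Need earliest j ≥ 1 with G[1,1] (p2 → p4), and p4 at every k in [1,j-1].
  j=1: rhs fails.
  j=2: rhs holds; lhs holds on [1,1]. k = 1.

1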